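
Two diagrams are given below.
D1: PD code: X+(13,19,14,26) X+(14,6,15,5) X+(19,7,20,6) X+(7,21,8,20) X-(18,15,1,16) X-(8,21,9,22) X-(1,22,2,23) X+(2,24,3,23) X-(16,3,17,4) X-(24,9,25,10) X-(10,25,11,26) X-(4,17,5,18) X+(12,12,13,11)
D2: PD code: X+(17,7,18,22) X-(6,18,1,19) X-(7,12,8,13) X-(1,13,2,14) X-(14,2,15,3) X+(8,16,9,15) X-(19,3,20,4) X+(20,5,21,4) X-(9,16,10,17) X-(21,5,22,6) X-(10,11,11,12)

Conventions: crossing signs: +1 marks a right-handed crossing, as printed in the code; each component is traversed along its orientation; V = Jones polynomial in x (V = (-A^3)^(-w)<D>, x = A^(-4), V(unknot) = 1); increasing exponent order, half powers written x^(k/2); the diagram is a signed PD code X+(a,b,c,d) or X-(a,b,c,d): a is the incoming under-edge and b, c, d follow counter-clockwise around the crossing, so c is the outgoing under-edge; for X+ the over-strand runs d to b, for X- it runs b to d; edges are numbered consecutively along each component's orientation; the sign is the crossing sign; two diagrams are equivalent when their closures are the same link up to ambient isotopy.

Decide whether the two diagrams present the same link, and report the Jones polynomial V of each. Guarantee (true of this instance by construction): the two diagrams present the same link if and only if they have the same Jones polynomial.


same link: no
V(D1) = x^(-9/2) - x^(-5/2) - x^(-3/2) - x^(-1/2)  [13 crossings, <D> = A^-1 + A^3 + A^7 - A^15, w = -1]
V(D2) = -x^(-9/2) - x^(-5/2) + x^(-3/2) - x^(-1/2)  [11 crossings, <D> = A^-13 - A^-9 + A^-5 + A^3, w = -5]
insight: 2 values of V(x) split the 2 diagrams


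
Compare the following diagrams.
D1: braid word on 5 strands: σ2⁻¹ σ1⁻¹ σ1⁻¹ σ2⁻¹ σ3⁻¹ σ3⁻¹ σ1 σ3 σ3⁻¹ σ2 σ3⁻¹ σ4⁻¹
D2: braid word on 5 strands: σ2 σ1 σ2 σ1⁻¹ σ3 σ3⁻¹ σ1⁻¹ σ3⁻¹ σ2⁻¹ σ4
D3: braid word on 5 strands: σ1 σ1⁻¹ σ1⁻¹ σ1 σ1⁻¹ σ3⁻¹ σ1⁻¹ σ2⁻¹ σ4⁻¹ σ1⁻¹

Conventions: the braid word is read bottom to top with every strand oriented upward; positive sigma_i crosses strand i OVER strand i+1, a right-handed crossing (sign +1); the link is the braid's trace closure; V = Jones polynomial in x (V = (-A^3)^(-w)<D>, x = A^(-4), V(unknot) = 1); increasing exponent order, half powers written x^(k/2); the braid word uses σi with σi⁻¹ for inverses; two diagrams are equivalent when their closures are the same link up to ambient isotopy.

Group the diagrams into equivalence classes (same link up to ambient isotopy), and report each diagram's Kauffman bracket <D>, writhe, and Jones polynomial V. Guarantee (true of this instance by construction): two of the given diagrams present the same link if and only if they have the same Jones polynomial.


equivalence classes: {D1} | {D2} | {D3}
D1 (bracket A^-14 - A^-10 + 2A^-6 - 2A^-2 + 2A^2 - A^6 + A^10 - A^14; 12 crossings at w = -6): V = -x^-8 + x^-7 - x^-6 + 2x^-5 - 2x^-4 + 2x^-3 - x^-2 + x^-1
V(D2) = 1  [10 crossings, <D> = 1, w = 0]
V(D3) = -x^-4 + x^-3 + x^-1  [10 crossings, <D> = A^-14 + A^-6 - A^-2, w = -6]
key observation: comparing 3 Jones polynomials yields 3 groups


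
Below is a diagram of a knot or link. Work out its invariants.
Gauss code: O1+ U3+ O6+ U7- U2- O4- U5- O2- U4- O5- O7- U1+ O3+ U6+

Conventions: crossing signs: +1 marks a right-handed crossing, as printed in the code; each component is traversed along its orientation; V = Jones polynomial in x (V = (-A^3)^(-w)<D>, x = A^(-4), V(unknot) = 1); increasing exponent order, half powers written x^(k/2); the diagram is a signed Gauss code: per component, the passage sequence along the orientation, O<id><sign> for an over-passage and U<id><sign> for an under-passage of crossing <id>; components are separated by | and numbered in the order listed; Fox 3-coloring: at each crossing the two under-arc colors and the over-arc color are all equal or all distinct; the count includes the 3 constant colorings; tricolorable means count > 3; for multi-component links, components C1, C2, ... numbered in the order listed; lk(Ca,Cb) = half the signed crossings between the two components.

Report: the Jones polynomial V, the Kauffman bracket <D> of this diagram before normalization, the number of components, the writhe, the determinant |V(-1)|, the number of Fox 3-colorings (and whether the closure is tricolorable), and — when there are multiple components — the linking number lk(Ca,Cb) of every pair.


V(x) = -x^-3 + x^-2 - x^-1 + 3 - x + x^2 - x^3
bracket: A^-15 - A^-11 + A^-7 - 3A^-3 + A - A^5 + A^9, w = -1
1 component, writhe -1, over 7 crossings
det 9, colorings 27 of 3^7 — tricolorable
observation: the span of V is 6, forcing >= 6 crossings in any diagram


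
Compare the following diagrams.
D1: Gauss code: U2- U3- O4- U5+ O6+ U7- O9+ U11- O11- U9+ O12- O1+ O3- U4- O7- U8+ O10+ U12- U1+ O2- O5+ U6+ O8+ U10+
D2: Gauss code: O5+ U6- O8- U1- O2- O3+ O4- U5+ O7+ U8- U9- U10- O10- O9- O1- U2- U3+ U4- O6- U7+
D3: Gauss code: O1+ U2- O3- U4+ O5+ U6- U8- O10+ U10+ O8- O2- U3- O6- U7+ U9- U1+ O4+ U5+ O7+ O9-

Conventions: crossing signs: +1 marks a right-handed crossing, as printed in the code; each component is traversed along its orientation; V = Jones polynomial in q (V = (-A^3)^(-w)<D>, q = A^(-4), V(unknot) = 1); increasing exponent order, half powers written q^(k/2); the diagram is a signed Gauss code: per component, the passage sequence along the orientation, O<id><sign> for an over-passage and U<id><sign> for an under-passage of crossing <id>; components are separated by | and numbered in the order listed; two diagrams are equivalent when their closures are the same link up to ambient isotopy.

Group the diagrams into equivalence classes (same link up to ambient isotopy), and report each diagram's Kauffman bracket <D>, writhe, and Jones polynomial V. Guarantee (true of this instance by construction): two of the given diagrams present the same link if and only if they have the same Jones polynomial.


classes: {D1, D3} | {D2}
V(D1) = -q^-3 + 2q^-2 - 2q^-1 + 3 - 2q + 2q^2 - q^3  [12 crossings, <D> = -A^-12 + 2A^-8 - 2A^-4 + 3 - 2A^4 + 2A^8 - A^12, w = 0]
D2 (bracket A^-16 - A^-12 + 2A^-8 - 2A^-4 + 2 - 2A^4 + A^8; 10 crossings at w = -4): V = q^-5 - 2q^-4 + 2q^-3 - 2q^-2 + 2q^-1 - 1 + q
D3 (bracket -A^-12 + 2A^-8 - 2A^-4 + 3 - 2A^4 + 2A^8 - A^12; 10 crossings at w = 0): V = -q^-3 + 2q^-2 - 2q^-1 + 3 - 2q + 2q^2 - q^3
note: V(q) takes 2 values over 3 diagrams, fixing the grouping


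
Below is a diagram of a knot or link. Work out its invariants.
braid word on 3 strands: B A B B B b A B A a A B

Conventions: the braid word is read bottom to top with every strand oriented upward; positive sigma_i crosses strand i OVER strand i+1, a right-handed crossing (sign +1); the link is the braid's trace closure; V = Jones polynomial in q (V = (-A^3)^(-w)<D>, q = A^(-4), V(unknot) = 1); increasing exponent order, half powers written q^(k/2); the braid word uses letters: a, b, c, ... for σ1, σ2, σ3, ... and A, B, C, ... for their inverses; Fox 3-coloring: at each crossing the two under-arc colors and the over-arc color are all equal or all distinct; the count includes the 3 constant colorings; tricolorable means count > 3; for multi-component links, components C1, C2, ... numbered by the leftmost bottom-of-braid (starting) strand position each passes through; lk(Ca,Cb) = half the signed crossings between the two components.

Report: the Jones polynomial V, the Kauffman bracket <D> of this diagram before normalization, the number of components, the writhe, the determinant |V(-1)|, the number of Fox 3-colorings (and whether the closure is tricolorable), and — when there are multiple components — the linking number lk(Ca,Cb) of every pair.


V = -q^-8 + q^-5 + q^-3
<D> = A^-12 + A^-4 - A^8 (w = -8)
1 component over 12 crossings, w = -8
9 Fox colorings among 3^12, |V(-1)| = 3: tricolorable
why: w = -8 shifts under R1 moves; the (-A^3)^(8) factor cancels that in V


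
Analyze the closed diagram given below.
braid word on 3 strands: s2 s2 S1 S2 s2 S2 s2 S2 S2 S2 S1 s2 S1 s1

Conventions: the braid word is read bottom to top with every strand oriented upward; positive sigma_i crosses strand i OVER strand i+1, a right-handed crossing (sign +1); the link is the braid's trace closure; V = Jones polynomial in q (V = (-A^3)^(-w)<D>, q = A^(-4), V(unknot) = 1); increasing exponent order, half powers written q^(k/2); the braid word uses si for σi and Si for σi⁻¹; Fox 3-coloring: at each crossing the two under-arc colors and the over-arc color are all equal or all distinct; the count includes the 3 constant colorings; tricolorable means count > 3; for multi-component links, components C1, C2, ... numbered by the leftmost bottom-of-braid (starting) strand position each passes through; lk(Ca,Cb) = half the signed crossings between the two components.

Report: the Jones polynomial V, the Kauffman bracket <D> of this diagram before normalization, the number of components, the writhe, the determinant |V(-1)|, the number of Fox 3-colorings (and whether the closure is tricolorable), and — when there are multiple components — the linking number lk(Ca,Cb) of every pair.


Jones polynomial: V(q) = -q^-5 + q^-4 - q^-3 + 2q^-2 - q^-1 + 2 - q
<D> = -A^-10 + 2A^-6 - A^-2 + 2A^2 - A^6 + A^10 - A^14; writhe -2
components 1, writhe -2 (14 crossings)
3-colorings: 9 of 3^14, det 9 — tricolorable
note: det 9 = |V(-1)|; divisible by 3, so tricolorable


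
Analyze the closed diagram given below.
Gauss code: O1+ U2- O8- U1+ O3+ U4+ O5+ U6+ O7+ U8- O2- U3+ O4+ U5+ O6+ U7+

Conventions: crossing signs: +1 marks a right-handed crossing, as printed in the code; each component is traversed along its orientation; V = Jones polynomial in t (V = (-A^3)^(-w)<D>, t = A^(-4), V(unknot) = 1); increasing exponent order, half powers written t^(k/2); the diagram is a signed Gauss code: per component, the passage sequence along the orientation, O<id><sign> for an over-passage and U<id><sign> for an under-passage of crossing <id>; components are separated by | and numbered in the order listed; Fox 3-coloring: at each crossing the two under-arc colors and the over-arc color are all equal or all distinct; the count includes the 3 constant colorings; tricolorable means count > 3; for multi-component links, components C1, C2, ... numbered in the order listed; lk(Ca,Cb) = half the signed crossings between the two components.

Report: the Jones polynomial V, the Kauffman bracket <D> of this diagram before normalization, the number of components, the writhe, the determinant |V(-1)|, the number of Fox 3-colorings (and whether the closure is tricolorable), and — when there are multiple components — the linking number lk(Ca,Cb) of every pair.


V(t) = 1 - t + 2t^2 - 2t^3 + 3t^4 - 3t^5 + 2t^6 - 2t^7 + t^8
bracket: A^-20 - 2A^-16 + 2A^-12 - 3A^-8 + 3A^-4 - 2 + 2A^4 - A^8 + A^12, w = +4
1 component, writhe +4, over 8 crossings
det 17, colorings 3 of 3^8 — not tricolorable
observation: det 17 = |V(-1)|; not divisible by 3, so not tricolorable


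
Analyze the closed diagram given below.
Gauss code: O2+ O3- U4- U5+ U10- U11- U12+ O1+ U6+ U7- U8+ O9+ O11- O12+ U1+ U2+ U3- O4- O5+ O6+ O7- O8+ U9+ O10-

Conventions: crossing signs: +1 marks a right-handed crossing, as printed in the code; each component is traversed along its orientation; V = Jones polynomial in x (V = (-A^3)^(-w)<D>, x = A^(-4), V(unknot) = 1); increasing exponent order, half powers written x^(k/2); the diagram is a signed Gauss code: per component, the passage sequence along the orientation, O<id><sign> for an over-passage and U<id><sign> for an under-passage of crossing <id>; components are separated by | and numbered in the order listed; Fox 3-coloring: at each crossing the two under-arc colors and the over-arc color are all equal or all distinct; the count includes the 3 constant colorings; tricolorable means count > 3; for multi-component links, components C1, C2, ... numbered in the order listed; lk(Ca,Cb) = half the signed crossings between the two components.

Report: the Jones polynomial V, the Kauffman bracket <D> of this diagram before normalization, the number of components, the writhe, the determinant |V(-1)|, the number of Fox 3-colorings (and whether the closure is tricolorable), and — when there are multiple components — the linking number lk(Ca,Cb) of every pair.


V(x) = x + x^3 - x^4
bracket: -A^-10 + A^-6 + A^2, w = +2
1 component, writhe +2, over 12 crossings
det 3, colorings 9 of 3^12 — tricolorable
observation: V spans 3 powers of x: at least 3 crossings in any diagram


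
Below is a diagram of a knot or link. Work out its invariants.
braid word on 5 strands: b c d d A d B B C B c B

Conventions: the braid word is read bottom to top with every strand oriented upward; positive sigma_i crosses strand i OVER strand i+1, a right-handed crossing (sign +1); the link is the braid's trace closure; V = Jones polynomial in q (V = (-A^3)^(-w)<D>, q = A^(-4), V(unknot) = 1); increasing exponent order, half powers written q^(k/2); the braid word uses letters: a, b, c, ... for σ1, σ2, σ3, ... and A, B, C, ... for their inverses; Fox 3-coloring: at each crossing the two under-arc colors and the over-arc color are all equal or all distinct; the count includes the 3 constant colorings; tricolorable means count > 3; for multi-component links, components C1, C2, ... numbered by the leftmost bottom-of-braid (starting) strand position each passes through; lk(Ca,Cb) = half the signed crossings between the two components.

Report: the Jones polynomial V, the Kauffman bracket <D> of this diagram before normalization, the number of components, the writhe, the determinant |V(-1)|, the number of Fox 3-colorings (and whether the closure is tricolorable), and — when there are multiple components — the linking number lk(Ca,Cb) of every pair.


V(q) = q + q^3 - q^4
bracket: -A^-16 + A^-12 + A^-4, w = 0
1 component, writhe 0, over 12 crossings
det 3, colorings 9 of 3^12 — tricolorable
observation: V spans 3 powers of q: at least 3 crossings in any diagram


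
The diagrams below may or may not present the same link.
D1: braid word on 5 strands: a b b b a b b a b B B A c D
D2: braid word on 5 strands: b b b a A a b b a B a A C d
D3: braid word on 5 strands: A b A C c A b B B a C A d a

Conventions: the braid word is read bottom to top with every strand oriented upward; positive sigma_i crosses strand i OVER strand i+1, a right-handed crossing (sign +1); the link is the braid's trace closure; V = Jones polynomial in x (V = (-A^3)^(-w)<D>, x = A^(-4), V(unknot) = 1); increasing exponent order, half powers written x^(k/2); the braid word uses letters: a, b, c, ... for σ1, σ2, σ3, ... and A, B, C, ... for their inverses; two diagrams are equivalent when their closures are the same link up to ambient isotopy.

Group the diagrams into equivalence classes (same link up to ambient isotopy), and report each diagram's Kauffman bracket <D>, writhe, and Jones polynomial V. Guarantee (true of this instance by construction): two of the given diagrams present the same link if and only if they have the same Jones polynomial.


equivalence classes: {D1, D2} | {D3}
D1 (bracket 2A^-6 + A^2 + A^10; 14 crossings at w = +6): V = x^2 + x^4 + 2x^6
D2 (bracket 2A^-6 + A^2 + A^10; 14 crossings at w = +6): V = x^2 + x^4 + 2x^6
V(D3) = x^-3 + x^-2 + x^-1 + 1  (w -2, c 14, <D> = A^-6 + A^-2 + A^2 + A^6)
observation: 2 values of V(x) split the 3 diagrams


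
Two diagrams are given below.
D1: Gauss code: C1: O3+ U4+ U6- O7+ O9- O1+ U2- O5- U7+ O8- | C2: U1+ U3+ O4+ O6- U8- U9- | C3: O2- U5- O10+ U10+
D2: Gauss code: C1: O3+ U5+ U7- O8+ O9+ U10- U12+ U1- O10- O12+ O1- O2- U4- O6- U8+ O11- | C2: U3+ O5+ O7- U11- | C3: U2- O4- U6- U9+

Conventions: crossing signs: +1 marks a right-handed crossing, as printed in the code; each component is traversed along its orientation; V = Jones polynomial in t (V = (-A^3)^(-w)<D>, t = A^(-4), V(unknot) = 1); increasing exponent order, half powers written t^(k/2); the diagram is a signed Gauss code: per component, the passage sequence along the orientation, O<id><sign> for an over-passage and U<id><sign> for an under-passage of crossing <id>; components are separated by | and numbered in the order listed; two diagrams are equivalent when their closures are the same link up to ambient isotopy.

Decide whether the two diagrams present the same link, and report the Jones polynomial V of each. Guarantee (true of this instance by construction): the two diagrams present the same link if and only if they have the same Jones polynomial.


same link: yes
V(D1) = t^-3 + t^-2 + t^-1 + 1  [10 crossings, <D> = 1 + A^4 + A^8 + A^12, w = 0]
V(D2) = t^-3 + t^-2 + t^-1 + 1  [12 crossings, <D> = A^-6 + A^-2 + A^2 + A^6, w = -2]
insight: all 2 diagrams share one V(t), hence one class


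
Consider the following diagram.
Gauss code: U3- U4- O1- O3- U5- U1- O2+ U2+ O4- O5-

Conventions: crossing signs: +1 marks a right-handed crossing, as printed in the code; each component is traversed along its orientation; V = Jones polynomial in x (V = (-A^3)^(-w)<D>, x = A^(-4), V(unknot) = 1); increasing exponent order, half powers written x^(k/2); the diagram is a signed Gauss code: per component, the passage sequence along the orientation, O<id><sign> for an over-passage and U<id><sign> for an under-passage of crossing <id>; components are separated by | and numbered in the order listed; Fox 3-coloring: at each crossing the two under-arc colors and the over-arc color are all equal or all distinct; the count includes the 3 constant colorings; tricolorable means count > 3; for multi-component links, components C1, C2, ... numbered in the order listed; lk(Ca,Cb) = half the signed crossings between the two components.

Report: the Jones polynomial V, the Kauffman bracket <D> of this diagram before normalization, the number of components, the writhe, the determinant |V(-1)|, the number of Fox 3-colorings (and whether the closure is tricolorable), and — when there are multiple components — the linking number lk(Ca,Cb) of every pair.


V(x) = -x^-4 + x^-3 + x^-1
bracket: -A^-5 - A^3 + A^7, w = -3
1 component, writhe -3, over 5 crossings
det 3, colorings 9 of 3^5 — tricolorable
observation: the span of V is 3, forcing >= 3 crossings in any diagram


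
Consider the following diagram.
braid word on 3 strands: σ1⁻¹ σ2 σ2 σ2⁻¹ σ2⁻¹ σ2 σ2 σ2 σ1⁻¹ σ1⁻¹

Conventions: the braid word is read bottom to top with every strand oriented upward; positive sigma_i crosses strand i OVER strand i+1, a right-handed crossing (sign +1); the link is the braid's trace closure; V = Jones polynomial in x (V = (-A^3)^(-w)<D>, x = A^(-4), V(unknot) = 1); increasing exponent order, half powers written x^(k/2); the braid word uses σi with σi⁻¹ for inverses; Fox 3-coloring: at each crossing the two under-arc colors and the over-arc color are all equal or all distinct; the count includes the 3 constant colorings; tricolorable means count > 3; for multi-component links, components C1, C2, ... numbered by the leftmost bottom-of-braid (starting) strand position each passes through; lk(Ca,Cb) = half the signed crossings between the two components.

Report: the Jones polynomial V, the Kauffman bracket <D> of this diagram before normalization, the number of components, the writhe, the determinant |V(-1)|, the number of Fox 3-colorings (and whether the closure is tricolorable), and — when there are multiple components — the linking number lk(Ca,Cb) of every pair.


V = -x^-3 + x^-2 - x^-1 + 3 - x + x^2 - x^3
<D> = -A^-12 + A^-8 - A^-4 + 3 - A^4 + A^8 - A^12 (w = 0)
1 component over 10 crossings, w = 0
27 Fox colorings among 3^10, |V(-1)| = 9: tricolorable
why: free reduction leaves σ1⁻¹ σ2 σ2 σ2 σ1⁻¹ σ1⁻¹ of the original 10 letters


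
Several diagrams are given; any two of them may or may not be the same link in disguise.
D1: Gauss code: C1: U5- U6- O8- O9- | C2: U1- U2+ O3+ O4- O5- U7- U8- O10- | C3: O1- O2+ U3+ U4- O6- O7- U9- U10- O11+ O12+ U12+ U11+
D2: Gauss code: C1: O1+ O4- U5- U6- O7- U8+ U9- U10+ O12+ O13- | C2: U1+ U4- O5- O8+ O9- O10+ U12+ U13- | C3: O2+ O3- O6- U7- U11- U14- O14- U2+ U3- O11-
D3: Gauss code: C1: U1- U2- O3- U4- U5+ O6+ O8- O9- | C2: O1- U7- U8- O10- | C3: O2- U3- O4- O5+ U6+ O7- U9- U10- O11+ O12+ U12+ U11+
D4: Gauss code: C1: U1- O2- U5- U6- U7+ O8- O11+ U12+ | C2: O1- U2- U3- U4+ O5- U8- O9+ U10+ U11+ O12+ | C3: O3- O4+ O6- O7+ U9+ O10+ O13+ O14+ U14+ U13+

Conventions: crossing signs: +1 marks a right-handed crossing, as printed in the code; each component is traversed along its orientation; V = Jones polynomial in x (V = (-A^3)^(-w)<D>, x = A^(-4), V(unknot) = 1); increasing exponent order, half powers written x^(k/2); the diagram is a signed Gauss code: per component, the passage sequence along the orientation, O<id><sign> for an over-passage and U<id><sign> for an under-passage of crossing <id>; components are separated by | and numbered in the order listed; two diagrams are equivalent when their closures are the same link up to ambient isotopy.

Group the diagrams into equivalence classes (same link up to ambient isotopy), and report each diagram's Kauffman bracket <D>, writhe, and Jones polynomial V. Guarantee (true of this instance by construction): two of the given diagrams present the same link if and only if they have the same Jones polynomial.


grouping into links: {D1, D3} | {D2} | {D4}
V(D1) = 2x^-6 + x^-4 + x^-2  (w -4, c 12, <D> = A^-4 + A^4 + 2A^12)
V(D2) = x^-3 + x^-2 + x^-1 + 1  (w -4, c 14, <D> = A^-12 + A^-8 + A^-4 + 1)
V(D3) = 2x^-6 + x^-4 + x^-2  [12 crossings, <D> = A^-4 + A^4 + 2A^12, w = -4]
V(D4) = x^-2 + 2 + x^2  (w +2, c 14, <D> = A^-2 + 2A^6 + A^14)
why: 3 classes among 4 diagrams; unequal V(x) rules out equality


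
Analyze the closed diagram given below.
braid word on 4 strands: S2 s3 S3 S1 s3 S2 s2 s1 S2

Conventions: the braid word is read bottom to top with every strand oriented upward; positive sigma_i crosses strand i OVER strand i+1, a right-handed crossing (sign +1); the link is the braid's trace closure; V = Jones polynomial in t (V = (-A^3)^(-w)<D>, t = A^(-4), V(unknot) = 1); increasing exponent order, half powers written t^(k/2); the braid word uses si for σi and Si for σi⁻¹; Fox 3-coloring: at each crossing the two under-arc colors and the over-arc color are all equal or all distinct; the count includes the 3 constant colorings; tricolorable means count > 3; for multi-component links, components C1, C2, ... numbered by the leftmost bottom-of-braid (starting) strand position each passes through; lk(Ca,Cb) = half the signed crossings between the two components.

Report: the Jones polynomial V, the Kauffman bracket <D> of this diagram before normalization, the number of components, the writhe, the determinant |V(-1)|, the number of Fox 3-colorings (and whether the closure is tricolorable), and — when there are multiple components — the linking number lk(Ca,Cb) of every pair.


V = t^-3 + t^-2 + t^-1 + 1
<D> = -A^-3 - A - A^5 - A^9 (w = -1)
3 components over 9 crossings, w = -1
lk(C1,C2): 0
lk(C1,C3) = 0
linking number lk(C2,C3) = -1
9 Fox colorings among 3^9, |V(-1)| = 0: tricolorable
why: the span of V is 3, within the link bound 9 + 3 - 1


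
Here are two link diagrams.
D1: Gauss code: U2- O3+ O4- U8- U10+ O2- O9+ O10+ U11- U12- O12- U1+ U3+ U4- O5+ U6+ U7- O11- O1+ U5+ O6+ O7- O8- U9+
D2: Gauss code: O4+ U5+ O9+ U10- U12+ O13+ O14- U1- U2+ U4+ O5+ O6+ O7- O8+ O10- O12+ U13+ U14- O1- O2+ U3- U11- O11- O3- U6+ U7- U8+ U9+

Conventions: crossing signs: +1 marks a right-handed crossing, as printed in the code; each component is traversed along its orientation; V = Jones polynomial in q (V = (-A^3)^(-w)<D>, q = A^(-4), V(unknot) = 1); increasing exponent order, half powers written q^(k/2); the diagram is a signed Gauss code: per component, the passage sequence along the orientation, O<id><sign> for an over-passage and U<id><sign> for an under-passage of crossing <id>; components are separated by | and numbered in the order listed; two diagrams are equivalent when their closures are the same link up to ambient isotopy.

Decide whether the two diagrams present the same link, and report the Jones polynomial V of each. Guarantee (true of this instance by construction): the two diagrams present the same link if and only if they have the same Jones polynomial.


equivalent: no
V(D1) = 1  (w 0, c 12, <D> = 1)
V(D2) = q + q^3 - q^4  (w +2, c 14, <D> = -A^-10 + A^-6 + A^2)
why: 2 values of V(q) split the 2 diagrams


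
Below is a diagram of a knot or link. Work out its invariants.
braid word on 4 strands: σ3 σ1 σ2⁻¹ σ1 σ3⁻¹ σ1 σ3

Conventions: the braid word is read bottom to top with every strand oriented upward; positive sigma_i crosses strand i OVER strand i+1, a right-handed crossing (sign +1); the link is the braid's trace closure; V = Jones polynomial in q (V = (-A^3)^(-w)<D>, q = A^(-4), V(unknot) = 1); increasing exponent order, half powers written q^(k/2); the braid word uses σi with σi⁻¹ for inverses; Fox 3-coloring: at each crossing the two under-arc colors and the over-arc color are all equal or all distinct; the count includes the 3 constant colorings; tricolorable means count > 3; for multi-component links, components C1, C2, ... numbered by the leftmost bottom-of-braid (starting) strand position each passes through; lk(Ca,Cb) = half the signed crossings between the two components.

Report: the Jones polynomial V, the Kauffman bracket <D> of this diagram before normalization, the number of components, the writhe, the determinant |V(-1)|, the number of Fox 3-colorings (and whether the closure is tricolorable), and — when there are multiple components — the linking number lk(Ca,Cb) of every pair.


V(q) = q + q^3 - q^4
bracket: A^-7 - A^-3 - A^5, w = +3
1 component, writhe +3, over 7 crossings
det 3, colorings 9 of 3^7 — tricolorable
observation: the span of V is 3, forcing >= 3 crossings in any diagram


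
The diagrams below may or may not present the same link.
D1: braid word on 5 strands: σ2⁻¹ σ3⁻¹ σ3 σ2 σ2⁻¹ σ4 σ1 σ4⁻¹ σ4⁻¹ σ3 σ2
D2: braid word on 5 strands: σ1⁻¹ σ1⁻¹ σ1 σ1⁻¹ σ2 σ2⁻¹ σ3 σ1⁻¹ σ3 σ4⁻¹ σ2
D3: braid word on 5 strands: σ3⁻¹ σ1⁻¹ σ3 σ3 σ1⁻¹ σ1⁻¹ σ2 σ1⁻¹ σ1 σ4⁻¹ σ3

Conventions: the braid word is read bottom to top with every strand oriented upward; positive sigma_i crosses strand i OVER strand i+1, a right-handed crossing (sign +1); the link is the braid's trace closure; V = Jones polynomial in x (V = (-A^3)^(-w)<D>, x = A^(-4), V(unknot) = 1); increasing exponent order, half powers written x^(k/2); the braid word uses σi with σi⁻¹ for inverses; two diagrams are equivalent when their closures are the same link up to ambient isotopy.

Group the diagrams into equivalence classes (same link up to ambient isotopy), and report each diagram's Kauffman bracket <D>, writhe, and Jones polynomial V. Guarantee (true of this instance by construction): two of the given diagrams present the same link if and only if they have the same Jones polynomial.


classes: {D1} | {D2, D3}
V(D1) = -x^(-1/2) - x^(1/2)  [11 crossings, <D> = A + A^5, w = +1]
D2 (bracket A^-9 + 2A^-1 - A^3 + A^7 - A^11; 11 crossings at w = -1): V = x^(-7/2) - x^(-5/2) + x^(-3/2) - 2x^(-1/2) - x^(3/2)
V(D3) = x^(-7/2) - x^(-5/2) + x^(-3/2) - 2x^(-1/2) - x^(3/2)  [11 crossings, <D> = A^-9 + 2A^-1 - A^3 + A^7 - A^11, w = -1]
note: 2 classes among 3 diagrams; unequal V(x) rules out equality


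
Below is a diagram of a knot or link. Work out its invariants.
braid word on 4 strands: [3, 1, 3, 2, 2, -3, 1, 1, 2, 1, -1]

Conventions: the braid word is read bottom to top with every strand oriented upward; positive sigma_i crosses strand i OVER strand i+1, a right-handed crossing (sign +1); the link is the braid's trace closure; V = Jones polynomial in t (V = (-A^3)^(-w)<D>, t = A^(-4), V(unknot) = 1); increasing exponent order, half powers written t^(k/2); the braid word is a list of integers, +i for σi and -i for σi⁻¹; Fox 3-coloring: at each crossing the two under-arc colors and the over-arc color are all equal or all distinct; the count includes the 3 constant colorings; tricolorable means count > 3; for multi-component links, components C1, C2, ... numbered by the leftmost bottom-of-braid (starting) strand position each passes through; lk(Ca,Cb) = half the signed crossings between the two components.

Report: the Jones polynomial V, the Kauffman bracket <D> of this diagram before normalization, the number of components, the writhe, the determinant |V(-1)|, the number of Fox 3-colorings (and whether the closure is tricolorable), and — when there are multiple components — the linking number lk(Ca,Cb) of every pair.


V = t^2 - t^3 + 3t^4 - 3t^5 + 3t^6 - 3t^7 + 2t^8 - t^9
<D> = A^-15 - 2A^-11 + 3A^-7 - 3A^-3 + 3A - 3A^5 + A^9 - A^13 (w = +7)
1 component over 11 crossings, w = +7
3 Fox colorings among 3^11, |V(-1)| = 17: not tricolorable
why: det 17 = |V(-1)|; not divisible by 3, so not tricolorable


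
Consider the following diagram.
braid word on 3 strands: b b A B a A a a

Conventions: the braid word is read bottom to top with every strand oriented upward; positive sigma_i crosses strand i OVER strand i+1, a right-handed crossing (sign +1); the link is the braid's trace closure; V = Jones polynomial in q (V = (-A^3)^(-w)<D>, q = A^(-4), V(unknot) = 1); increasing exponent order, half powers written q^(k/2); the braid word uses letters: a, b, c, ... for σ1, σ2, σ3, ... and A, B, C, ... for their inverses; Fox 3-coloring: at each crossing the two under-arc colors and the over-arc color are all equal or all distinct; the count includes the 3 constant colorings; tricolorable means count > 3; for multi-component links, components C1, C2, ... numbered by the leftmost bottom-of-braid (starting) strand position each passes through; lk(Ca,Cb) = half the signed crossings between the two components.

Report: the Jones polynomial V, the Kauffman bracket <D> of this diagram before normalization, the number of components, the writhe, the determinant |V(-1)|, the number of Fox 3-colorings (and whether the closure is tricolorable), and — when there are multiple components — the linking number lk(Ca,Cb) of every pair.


V(q) = q + q^3 - q^4
bracket: -A^-10 + A^-6 + A^2, w = +2
1 component, writhe +2, over 8 crossings
det 3, colorings 9 of 3^8 — tricolorable
observation: the span of V is 3, forcing >= 3 crossings in any diagram


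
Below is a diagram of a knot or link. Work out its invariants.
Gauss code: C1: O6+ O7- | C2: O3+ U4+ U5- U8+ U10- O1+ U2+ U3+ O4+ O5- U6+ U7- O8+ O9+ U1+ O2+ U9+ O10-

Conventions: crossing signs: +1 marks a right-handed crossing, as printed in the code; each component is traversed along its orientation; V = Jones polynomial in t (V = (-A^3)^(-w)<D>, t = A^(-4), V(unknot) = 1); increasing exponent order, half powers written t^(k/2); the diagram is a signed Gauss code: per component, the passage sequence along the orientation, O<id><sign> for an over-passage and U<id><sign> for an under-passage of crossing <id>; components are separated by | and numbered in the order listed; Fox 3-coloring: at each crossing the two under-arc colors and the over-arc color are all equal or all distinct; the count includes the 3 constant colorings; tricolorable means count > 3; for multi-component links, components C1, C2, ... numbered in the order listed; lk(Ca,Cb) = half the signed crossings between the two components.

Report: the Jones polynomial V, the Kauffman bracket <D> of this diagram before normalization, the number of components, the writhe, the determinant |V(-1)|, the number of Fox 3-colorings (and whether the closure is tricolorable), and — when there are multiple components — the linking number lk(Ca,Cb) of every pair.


V(t) = -t^(1/2) - t^(5/2) - t^(7/2) + t^(13/2)
bracket: A^-14 - A^-2 - A^2 - A^10, w = +4
2 components, writhe +4, over 10 crossings
lk(C1,C2) = 0
det 0, colorings 9 of 3^11 — tricolorable
observation: |V(-1)| = 0: so tricolorable, since 3 divides 0


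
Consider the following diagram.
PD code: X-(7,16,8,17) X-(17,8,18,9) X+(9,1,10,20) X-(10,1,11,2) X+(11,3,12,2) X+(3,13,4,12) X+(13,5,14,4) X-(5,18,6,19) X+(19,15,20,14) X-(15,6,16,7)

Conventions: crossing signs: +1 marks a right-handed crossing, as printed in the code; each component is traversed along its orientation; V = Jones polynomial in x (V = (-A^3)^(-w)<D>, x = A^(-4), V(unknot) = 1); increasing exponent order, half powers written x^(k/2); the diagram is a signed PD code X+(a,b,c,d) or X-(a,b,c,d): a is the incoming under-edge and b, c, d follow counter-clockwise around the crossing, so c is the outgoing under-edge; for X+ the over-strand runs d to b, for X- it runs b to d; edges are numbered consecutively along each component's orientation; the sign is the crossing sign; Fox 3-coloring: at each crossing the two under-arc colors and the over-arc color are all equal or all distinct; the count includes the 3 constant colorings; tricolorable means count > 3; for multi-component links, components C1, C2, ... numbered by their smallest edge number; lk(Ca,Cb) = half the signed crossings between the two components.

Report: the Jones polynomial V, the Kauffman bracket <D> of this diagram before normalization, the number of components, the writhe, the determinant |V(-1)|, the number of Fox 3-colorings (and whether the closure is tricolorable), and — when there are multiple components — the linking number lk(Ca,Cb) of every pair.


Jones polynomial: V(x) = x^-4 - 2x^-3 + 3x^-2 - 4x^-1 + 5 - 4x + 3x^2 - 2x^3 + x^4
<D> = A^-16 - 2A^-12 + 3A^-8 - 4A^-4 + 5 - 4A^4 + 3A^8 - 2A^12 + A^16; writhe 0
components 1, writhe 0 (10 crossings)
3-colorings: 3 of 3^10, det 25 — not tricolorable
note: w = 0 shifts under R1 moves; the (-A^3)^(0) factor cancels that in V


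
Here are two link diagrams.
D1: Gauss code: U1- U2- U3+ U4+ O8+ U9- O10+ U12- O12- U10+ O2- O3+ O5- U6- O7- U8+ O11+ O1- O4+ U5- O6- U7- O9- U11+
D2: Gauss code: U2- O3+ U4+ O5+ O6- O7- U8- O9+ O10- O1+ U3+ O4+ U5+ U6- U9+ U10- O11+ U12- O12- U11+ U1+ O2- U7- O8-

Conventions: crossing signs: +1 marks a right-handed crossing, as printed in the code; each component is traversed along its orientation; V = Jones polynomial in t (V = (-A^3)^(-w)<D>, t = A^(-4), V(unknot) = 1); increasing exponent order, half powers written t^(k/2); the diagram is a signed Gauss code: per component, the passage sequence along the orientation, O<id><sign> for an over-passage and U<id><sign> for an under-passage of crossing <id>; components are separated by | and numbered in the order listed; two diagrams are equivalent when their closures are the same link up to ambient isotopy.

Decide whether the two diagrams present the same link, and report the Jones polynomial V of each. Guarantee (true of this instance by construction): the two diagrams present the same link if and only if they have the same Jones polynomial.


same link: no
V(D1) = t^-5 - 2t^-4 + 2t^-3 - 2t^-2 + 2t^-1 - 1 + t  [12 crossings, <D> = A^-10 - A^-6 + 2A^-2 - 2A^2 + 2A^6 - 2A^10 + A^14, w = -2]
V(D2) = -t^-3 + 2t^-2 - 2t^-1 + 3 - 2t + 2t^2 - t^3  [12 crossings, <D> = -A^-12 + 2A^-8 - 2A^-4 + 3 - 2A^4 + 2A^8 - A^12, w = 0]
insight: comparing 2 Jones polynomials yields 2 groups


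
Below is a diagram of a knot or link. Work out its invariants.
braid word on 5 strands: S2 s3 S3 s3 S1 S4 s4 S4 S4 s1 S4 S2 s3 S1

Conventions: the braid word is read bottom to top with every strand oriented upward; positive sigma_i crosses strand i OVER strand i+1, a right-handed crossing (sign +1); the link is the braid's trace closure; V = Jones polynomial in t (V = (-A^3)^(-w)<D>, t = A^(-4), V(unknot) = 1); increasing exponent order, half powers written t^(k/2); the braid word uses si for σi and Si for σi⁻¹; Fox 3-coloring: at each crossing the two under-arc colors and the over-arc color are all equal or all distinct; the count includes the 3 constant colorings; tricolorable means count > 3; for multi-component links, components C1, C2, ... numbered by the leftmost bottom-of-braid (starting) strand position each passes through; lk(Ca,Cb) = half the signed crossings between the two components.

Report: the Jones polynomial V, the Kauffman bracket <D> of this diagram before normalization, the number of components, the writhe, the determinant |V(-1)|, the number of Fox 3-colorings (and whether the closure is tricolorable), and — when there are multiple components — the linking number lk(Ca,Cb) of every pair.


Jones polynomial: V(t) = -t^-6 + 2t^-5 - 2t^-4 + 3t^-3 - 3t^-2 + 2t^-1 - 1 + t
<D> = A^-16 - A^-12 + 2A^-8 - 3A^-4 + 3 - 2A^4 + 2A^8 - A^12; writhe -4
components 1, writhe -4 (14 crossings)
3-colorings: 9 of 3^14, det 15 — tricolorable
note: w = -4 shifts under R1 moves; the (-A^3)^(4) factor cancels that in V


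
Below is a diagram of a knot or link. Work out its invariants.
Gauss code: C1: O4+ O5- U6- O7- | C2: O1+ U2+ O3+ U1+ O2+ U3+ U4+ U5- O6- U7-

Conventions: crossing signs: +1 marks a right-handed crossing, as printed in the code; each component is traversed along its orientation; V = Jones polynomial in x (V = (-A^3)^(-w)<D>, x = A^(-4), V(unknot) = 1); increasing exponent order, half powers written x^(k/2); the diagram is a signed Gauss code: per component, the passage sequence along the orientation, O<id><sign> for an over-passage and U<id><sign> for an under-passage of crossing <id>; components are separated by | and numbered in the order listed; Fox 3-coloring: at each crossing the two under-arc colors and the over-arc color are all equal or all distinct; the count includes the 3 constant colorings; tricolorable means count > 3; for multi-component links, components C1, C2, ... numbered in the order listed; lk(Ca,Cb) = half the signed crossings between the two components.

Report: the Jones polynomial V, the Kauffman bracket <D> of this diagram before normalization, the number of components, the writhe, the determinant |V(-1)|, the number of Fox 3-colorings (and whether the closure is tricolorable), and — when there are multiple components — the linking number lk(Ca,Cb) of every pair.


Jones polynomial: V(x) = -x^(-3/2) - 2x^(1/2) + x^(3/2) - x^(5/2) + x^(7/2)
<D> = -A^-11 + A^-7 - A^-3 + 2A + A^9; writhe +1
components 2, writhe +1 (7 crossings)
linking number lk(C1,C2) = -1
3-colorings: 9 of 3^7, det 6 — tricolorable
note: det 6 = |V(-1)|; divisible by 3, so tricolorable


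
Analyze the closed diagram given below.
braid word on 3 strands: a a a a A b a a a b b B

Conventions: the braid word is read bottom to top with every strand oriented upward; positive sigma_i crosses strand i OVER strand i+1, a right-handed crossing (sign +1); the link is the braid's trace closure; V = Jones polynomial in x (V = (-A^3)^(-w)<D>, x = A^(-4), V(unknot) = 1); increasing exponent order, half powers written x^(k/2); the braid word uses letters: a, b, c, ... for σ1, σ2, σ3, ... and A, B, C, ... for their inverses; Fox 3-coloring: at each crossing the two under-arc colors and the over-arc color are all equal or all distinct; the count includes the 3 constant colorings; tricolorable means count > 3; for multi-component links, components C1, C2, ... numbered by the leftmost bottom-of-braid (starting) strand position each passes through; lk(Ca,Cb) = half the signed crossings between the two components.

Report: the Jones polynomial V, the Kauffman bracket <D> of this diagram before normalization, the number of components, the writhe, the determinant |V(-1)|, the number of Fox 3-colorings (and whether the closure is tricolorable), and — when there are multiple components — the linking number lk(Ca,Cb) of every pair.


V = x^3 + x^5 - x^8
<D> = -A^-8 + A^4 + A^12 (w = +8)
1 component over 12 crossings, w = +8
9 Fox colorings among 3^12, |V(-1)| = 3: tricolorable
why: w = +8 shifts under R1 moves; the (-A^3)^(-8) factor cancels that in V


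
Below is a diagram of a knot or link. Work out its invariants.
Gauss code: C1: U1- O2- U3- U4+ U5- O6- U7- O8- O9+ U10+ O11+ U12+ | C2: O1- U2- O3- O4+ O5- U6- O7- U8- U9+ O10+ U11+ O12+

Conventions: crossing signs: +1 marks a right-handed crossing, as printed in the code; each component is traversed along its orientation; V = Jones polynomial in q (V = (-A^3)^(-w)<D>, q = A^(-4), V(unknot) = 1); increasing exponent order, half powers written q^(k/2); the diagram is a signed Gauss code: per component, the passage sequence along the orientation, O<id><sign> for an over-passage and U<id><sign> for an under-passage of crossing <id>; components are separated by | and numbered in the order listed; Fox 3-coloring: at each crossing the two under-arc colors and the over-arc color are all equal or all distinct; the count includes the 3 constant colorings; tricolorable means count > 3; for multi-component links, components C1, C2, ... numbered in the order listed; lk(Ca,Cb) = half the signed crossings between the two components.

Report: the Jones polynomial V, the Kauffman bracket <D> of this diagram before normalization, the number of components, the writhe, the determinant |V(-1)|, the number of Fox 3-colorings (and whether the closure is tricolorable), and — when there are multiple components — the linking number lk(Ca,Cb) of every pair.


Jones polynomial: V(q) = -q^(-5/2) - q^(-1/2)
<D> = -A^-4 - A^4; writhe -2
components 2, writhe -2 (12 crossings)
linking number lk(C1,C2) = -1
3-colorings: 3 of 3^12, det 2 — not tricolorable
note: w = -2 (over 12 crossings) is diagram-only; (-A^3)^(2) removes it from V
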